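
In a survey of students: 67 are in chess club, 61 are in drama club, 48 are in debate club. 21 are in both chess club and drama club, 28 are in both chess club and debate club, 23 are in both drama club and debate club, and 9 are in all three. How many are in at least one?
|A∪B∪C| = 67+61+48-21-28-23+9 = 113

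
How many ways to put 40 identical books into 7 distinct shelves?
C(40+7-1, 7-1) = C(46, 6) = 9366819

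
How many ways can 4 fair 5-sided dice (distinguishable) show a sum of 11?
Coefficient of x^11 in (x + x² + ... + x^5)^4. By inclusion-exclusion on dice exceeding 5: Σ_j (-1)^j C(4,j)·C(11-1-5j, 3) = C(4,0)·C(10,3) - C(4,1)·C(5,3) = 1·120 - 4·10 = 80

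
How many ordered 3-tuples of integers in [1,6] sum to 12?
Coefficient of x^12 in (x + x² + ... + x^6)^3. By inclusion-exclusion on dice exceeding 6: Σ_j (-1)^j C(3,j)·C(12-1-6j, 2) = C(3,0)·C(11,2) - C(3,1)·C(5,2) = 1·55 - 3·10 = 25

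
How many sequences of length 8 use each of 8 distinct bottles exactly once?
8! = 40320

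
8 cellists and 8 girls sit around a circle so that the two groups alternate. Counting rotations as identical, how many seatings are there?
Fix one of the cellists: (8-1)! ways for the remaining cellists, × 8! ways for the girls = 5040 × 40320 = 203212800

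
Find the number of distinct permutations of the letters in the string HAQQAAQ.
7! / (3! × 1! × 3!) = 140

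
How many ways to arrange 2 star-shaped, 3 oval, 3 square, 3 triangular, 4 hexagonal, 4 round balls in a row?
19! / (2! × 3! × 3! × 3! × 4! × 4!) = 488864376000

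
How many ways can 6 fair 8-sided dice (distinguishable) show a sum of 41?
Coefficient of x^41 in (x + x² + ... + x^8)^6. By inclusion-exclusion on dice exceeding 8: Σ_j (-1)^j C(6,j)·C(41-1-8j, 5) = C(6,0)·C(40,5) - C(6,1)·C(32,5) + C(6,2)·C(24,5) - C(6,3)·C(16,5) + C(6,4)·C(8,5) = 1·658008 - 6·201376 + 15·42504 - 20·4368 + 15·56 = 792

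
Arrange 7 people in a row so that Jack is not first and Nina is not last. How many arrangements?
By inclusion-exclusion: 7! - 2×(7-1)! + (7-2)! = 5040 - 1440 + 120 = 3720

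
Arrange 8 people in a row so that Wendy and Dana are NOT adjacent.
Total - adjacent = 8! - (8-1)!×2 = 40320 - 10080 = 30240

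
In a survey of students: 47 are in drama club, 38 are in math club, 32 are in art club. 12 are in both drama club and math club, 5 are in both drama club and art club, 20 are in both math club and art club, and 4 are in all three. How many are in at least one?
|A∪B∪C| = 47+38+32-12-5-20+4 = 84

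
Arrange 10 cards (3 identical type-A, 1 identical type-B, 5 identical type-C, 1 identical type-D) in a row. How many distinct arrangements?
10! / (3! × 1! × 5! × 1!) = 5040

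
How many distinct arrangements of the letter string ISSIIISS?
8! / (4! × 4!) = 70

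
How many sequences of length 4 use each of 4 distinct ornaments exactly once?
4! = 24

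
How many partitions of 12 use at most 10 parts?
By conjugation, equals partitions of 12 into parts ≤ 10. Let r_j(i) = number of partitions of i into parts ≤ j, for i = 0..12. r_1(i) = 1 for all i; r_j(i) = r_{j-1}(i) + r_j(i-j). Rows j = 2..10: ≤2: 1 1 2 2 3 3 4 4 5 5 6 6 7; ≤3: 1 1 2 3 4 5 7 8 10 12 14 16 19; ≤4: 1 1 2 3 5 6 9 11 15 18 23 27 34; ≤5: 1 1 2 3 5 7 10 13 18 23 30 37 47; ≤6: 1 1 2 3 5 7 11 14 20 26 35 44 58; ≤7: 1 1 2 3 5 7 11 15 21 28 38 49 65; ≤8: 1 1 2 3 5 7 11 15 22 29 40 52 70; ≤9: 1 1 2 3 5 7 11 15 22 30 41 54 73; ≤10: 1 1 2 3 5 7 11 15 22 30 42 55 75. r_10(12) = 75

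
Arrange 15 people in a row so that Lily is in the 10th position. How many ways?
Fix one position: (15-1)! = 87178291200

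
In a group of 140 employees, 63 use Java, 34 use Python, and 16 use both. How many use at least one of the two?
|A∪B| = |A| + |B| - |A∩B| = 63 + 34 - 16 = 81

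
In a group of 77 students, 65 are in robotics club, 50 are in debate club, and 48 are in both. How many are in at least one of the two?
|A∪B| = |A| + |B| - |A∩B| = 65 + 50 - 48 = 67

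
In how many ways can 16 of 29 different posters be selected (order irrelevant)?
C(29,16) = 29!/(16!×13!) = 67863915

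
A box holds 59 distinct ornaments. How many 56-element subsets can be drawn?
C(59,56) = 59!/(56!×3!) = 32509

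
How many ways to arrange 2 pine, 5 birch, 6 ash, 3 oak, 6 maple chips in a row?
22! / (2! × 5! × 6! × 3! × 6!) = 1505702278080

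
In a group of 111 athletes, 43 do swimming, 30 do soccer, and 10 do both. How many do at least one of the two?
|A∪B| = |A| + |B| - |A∩B| = 43 + 30 - 10 = 63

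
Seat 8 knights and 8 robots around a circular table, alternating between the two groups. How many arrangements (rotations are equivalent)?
Fix one of the knights: (8-1)! ways for the remaining knights, × 8! ways for the robots = 5040 × 40320 = 203212800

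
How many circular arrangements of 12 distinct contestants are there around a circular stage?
Circular: fix one position, arrange the rest. (12-1)! = 39916800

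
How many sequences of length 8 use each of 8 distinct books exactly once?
8! = 40320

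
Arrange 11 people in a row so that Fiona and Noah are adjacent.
Treat as block: (11-1)! × 2! = 3628800 × 2 = 7257600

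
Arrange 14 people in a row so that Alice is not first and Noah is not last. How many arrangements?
By inclusion-exclusion: 14! - 2×(14-1)! + (14-2)! = 87178291200 - 12454041600 + 479001600 = 75203251200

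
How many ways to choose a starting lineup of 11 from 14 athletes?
C(14,11) = 14!/(11!×3!) = 364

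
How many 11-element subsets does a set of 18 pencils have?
C(18,11) = 18!/(11!×7!) = 31824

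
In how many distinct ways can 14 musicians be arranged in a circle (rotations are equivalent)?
Circular: fix one position, arrange the rest. (14-1)! = 6227020800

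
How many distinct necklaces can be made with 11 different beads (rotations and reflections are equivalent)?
(11-1)!/2 = 3628800/2 = 1814400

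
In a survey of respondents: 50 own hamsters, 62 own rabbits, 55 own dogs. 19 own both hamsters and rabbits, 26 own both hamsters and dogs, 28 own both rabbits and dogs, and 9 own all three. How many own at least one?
|A∪B∪C| = 50+62+55-19-26-28+9 = 103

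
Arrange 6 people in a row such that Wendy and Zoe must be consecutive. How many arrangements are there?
Treat the 2 as one block: (6-2+1)! × 2! = 120 × 2 = 240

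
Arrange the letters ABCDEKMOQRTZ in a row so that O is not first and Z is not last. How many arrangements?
By inclusion-exclusion: 12! - 2×(12-1)! + (12-2)! = 479001600 - 79833600 + 3628800 = 402796800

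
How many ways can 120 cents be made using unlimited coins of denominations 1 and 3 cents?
Coefficient of x^120 in 1/(1-x^1) · 1/(1-x^3). Use j coins of 3 for j = 0..⌊120/3⌋ = 40, the rest in 1s: 40 + 1 = 41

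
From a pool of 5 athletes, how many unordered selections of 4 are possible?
C(5,4) = 5!/(4!×1!) = 5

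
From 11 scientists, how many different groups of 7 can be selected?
C(11,7) = 11!/(7!×4!) = 330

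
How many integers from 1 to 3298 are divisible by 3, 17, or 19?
⌊3298/3⌋+⌊3298/17⌋+⌊3298/19⌋ - ⌊3298/51⌋-⌊3298/57⌋-⌊3298/323⌋ + ⌊3298/969⌋ = 1099+194+173 - 64-57-10 + 3 = 1338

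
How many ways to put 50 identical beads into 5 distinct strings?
C(50+5-1, 5-1) = C(54, 4) = 316251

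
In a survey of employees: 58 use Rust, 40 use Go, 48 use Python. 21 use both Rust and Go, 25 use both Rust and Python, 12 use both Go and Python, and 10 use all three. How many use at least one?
|A∪B∪C| = 58+40+48-21-25-12+10 = 98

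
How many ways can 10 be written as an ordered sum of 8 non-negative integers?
C(10+8-1, 8-1) = C(17, 7) = 19448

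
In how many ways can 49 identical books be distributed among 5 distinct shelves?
C(49+5-1, 5-1) = C(53, 4) = 292825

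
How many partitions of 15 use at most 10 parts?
By conjugation, equals partitions of 15 into parts ≤ 10. Let r_j(i) = number of partitions of i into parts ≤ j, for i = 0..15. r_1(i) = 1 for all i; r_j(i) = r_{j-1}(i) + r_j(i-j). Rows j = 2..10: ≤2: 1 1 2 2 3 3 4 4 5 5 6 6 7 7 8 8; ≤3: 1 1 2 3 4 5 7 8 10 12 14 16 19 21 24 27; ≤4: 1 1 2 3 5 6 9 11 15 18 23 27 34 39 47 54; ≤5: 1 1 2 3 5 7 10 13 18 23 30 37 47 57 70 84; ≤6: 1 1 2 3 5 7 11 14 20 26 35 44 58 71 90 110; ≤7: 1 1 2 3 5 7 11 15 21 28 38 49 65 82 105 131; ≤8: 1 1 2 3 5 7 11 15 22 29 40 52 70 89 116 146; ≤9: 1 1 2 3 5 7 11 15 22 30 41 54 73 94 123 157; ≤10: 1 1 2 3 5 7 11 15 22 30 42 55 75 97 128 164. r_10(15) = 164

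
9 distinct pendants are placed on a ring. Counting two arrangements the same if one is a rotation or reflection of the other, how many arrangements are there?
(9-1)!/2 = 40320/2 = 20160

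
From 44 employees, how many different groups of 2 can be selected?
C(44,2) = 44!/(2!×42!) = 946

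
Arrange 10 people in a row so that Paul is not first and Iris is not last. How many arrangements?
By inclusion-exclusion: 10! - 2×(10-1)! + (10-2)! = 3628800 - 725760 + 40320 = 2943360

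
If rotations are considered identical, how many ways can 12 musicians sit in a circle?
Circular: fix one position, arrange the rest. (12-1)! = 39916800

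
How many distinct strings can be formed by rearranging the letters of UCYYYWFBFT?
10! / (2! × 1! × 1! × 3! × 1! × 1! × 1!) = 302400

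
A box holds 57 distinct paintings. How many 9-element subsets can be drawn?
C(57,9) = 57!/(9!×48!) = 8996462475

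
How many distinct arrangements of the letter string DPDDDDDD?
8! / (7! × 1!) = 8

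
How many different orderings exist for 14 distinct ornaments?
14! = 87178291200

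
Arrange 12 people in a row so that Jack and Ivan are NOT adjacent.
Total - adjacent = 12! - (12-1)!×2 = 479001600 - 79833600 = 399168000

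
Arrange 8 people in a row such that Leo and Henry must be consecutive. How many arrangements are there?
Treat the 2 as one block: (8-2+1)! × 2! = 5040 × 2 = 10080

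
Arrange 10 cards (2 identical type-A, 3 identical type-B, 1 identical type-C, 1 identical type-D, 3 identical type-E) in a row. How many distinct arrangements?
10! / (2! × 3! × 1! × 1! × 3!) = 50400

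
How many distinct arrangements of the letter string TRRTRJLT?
8! / (1! × 3! × 3! × 1!) = 1120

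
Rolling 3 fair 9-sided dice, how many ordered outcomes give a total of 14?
Coefficient of x^14 in (x + x² + ... + x^9)^3. By inclusion-exclusion on dice exceeding 9: Σ_j (-1)^j C(3,j)·C(14-1-9j, 2) = C(3,0)·C(13,2) - C(3,1)·C(4,2) = 1·78 - 3·6 = 60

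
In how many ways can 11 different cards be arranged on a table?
11! = 39916800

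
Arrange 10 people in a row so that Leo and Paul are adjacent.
Treat as block: (10-1)! × 2! = 362880 × 2 = 725760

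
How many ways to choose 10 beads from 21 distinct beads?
C(21,10) = 21!/(10!×11!) = 352716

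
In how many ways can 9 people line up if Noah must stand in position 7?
Fix one position: (9-1)! = 40320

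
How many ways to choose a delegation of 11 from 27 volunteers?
C(27,11) = 27!/(11!×16!) = 13037895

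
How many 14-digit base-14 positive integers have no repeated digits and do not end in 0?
Last digit: 13 nonzero choices. First digit: 12 (nonzero, ≠last). Middle 12: P(12,12) = 479001600. Total = 74724249600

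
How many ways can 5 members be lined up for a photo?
5! = 120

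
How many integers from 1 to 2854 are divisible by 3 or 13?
⌊2854/3⌋ + ⌊2854/13⌋ - ⌊2854/39⌋ = 951 + 219 - 73 = 1097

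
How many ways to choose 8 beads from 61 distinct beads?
C(61,8) = 61!/(8!×53!) = 2944827765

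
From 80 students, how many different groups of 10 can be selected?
C(80,10) = 80!/(10!×70!) = 1646492110120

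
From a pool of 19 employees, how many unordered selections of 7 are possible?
C(19,7) = 19!/(7!×12!) = 50388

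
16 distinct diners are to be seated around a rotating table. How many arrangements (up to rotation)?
Circular: fix one position, arrange the rest. (16-1)! = 1307674368000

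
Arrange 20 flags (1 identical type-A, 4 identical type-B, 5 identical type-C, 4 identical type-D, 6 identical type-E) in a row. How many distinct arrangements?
20! / (1! × 4! × 5! × 4! × 6!) = 48886437600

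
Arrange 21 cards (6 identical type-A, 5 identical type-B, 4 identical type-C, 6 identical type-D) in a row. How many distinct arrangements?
21! / (6! × 5! × 4! × 6!) = 34220506320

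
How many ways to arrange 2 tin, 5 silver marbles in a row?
7! / (2! × 5!) = 21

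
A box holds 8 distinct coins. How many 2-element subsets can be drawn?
C(8,2) = 8!/(2!×6!) = 28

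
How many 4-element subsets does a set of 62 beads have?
C(62,4) = 62!/(4!×58!) = 557845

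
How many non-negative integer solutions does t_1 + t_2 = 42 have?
C(42+2-1, 2-1) = C(43, 1) = 43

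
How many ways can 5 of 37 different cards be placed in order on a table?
P(37,5) = 37!/(37-5)! = 52307640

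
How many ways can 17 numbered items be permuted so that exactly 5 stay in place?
Choose the 5 fixed points C(17,5) = 6188, derange the rest: !12 = Σ_{j=0}^{12} (-1)^j·12!/j! = 479001600 - 479001600 + 239500800 - 79833600 + 19958400 - 3991680 + 665280 - 95040 + 11880 - 1320 + 132 - 12 + 1 = 176214841. Product = 6188 × 176214841 = 1090417436108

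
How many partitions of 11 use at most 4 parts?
By conjugation, equals partitions of 11 into parts ≤ 4. Let r_j(i) = number of partitions of i into parts ≤ j, for i = 0..11. r_1(i) = 1 for all i; r_j(i) = r_{j-1}(i) + r_j(i-j). Rows j = 2..4: ≤2: 1 1 2 2 3 3 4 4 5 5 6 6; ≤3: 1 1 2 3 4 5 7 8 10 12 14 16; ≤4: 1 1 2 3 5 6 9 11 15 18 23 27. r_4(11) = 27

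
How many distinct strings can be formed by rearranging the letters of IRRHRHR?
7! / (4! × 1! × 2!) = 105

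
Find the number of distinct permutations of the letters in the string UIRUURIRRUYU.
12! / (5! × 4! × 1! × 2!) = 83160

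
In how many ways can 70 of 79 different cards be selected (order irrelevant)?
C(79,70) = 79!/(70!×9!) = 205811513765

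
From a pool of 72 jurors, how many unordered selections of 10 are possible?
C(72,10) = 72!/(10!×62!) = 536211932256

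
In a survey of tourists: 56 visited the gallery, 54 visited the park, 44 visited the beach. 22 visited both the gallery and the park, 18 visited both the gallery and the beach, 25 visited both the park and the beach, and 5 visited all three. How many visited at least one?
|A∪B∪C| = 56+54+44-22-18-25+5 = 94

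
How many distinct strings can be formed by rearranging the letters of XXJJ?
4! / (2! × 2!) = 6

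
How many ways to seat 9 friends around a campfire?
Circular: fix one position, arrange the rest. (9-1)! = 40320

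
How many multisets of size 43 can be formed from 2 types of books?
C(43+2-1, 2-1) = C(44, 1) = 44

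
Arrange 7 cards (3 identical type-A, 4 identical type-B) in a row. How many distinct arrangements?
7! / (3! × 4!) = 35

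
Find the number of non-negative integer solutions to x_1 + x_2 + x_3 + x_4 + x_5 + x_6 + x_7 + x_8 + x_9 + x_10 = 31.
C(31+10-1, 10-1) = C(40, 9) = 273438880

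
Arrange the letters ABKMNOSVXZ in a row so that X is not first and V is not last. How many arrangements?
By inclusion-exclusion: 10! - 2×(10-1)! + (10-2)! = 3628800 - 725760 + 40320 = 2943360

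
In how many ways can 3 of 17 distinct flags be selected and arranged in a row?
P(17,3) = 17!/(17-3)! = 4080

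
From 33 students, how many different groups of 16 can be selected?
C(33,16) = 33!/(16!×17!) = 1166803110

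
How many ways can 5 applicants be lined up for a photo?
5! = 120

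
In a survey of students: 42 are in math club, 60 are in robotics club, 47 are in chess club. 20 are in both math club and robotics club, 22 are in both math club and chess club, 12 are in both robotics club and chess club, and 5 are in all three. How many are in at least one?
|A∪B∪C| = 42+60+47-20-22-12+5 = 100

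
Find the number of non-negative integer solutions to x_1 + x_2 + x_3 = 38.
C(38+3-1, 3-1) = C(40, 2) = 780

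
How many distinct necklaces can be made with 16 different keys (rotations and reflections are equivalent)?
(16-1)!/2 = 1307674368000/2 = 653837184000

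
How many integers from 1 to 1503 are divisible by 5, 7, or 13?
⌊1503/5⌋+⌊1503/7⌋+⌊1503/13⌋ - ⌊1503/35⌋-⌊1503/65⌋-⌊1503/91⌋ + ⌊1503/455⌋ = 300+214+115 - 42-23-16 + 3 = 551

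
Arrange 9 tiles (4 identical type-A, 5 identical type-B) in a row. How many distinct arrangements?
9! / (4! × 5!) = 126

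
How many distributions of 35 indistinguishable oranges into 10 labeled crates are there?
C(35+10-1, 10-1) = C(44, 9) = 708930508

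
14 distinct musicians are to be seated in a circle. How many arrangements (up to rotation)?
Circular: fix one position, arrange the rest. (14-1)! = 6227020800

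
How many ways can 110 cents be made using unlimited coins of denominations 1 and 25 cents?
Coefficient of x^110 in 1/(1-x^1) · 1/(1-x^25). Use j coins of 25 for j = 0..⌊110/25⌋ = 4, the rest in 1s: 4 + 1 = 5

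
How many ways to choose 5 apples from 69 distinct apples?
C(69,5) = 69!/(5!×64!) = 11238513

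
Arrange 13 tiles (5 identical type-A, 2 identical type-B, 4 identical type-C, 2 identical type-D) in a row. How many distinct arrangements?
13! / (5! × 2! × 4! × 2!) = 540540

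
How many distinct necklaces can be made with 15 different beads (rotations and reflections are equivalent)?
(15-1)!/2 = 87178291200/2 = 43589145600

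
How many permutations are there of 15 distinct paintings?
15! = 1307674368000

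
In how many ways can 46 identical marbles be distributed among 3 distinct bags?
C(46+3-1, 3-1) = C(48, 2) = 1128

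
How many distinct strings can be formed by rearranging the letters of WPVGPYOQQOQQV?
13! / (2! × 1! × 1! × 1! × 2! × 2! × 4!) = 32432400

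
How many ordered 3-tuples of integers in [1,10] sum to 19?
Coefficient of x^19 in (x + x² + ... + x^10)^3. By inclusion-exclusion on dice exceeding 10: Σ_j (-1)^j C(3,j)·C(19-1-10j, 2) = C(3,0)·C(18,2) - C(3,1)·C(8,2) = 1·153 - 3·28 = 69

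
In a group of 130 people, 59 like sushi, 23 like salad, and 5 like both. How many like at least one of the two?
|A∪B| = |A| + |B| - |A∩B| = 59 + 23 - 5 = 77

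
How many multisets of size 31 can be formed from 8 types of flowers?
C(31+8-1, 8-1) = C(38, 7) = 12620256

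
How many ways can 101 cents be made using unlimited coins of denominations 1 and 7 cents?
Coefficient of x^101 in 1/(1-x^1) · 1/(1-x^7). Use j coins of 7 for j = 0..⌊101/7⌋ = 14, the rest in 1s: 14 + 1 = 15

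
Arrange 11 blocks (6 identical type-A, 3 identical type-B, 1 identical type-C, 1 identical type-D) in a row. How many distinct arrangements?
11! / (6! × 3! × 1! × 1!) = 9240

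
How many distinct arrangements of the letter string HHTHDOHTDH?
10! / (1! × 2! × 2! × 5!) = 7560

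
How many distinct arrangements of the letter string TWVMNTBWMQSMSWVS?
16! / (3! × 1! × 3! × 1! × 1! × 3! × 2! × 2!) = 24216192000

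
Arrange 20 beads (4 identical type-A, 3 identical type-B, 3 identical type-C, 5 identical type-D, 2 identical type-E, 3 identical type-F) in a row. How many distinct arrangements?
20! / (4! × 3! × 3! × 5! × 2! × 3!) = 1955457504000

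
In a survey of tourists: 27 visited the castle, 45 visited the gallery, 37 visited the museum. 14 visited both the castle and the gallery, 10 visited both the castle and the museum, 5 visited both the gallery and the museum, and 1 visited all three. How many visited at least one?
|A∪B∪C| = 27+45+37-14-10-5+1 = 81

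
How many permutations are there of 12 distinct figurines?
12! = 479001600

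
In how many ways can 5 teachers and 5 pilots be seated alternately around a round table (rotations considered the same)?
Fix one of the teachers: (5-1)! ways for the remaining teachers, × 5! ways for the pilots = 24 × 120 = 2880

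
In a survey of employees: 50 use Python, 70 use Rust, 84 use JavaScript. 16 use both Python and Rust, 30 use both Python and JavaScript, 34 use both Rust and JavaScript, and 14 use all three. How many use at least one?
|A∪B∪C| = 50+70+84-16-30-34+14 = 138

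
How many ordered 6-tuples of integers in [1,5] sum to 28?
Coefficient of x^28 in (x + x² + ... + x^5)^6. By inclusion-exclusion on dice exceeding 5: Σ_j (-1)^j C(6,j)·C(28-1-5j, 5) = C(6,0)·C(27,5) - C(6,1)·C(22,5) + C(6,2)·C(17,5) - C(6,3)·C(12,5) + C(6,4)·C(7,5) = 1·80730 - 6·26334 + 15·6188 - 20·792 + 15·21 = 21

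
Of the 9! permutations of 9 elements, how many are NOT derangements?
Complement of the derangements. !9 = Σ_{j=0}^{9} (-1)^j·9!/j! = 362880 - 362880 + 181440 - 60480 + 15120 - 3024 + 504 - 72 + 9 - 1 = 133496. 9! - !9 = 362880 - 133496 = 229384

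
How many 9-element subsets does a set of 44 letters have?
C(44,9) = 44!/(9!×35!) = 708930508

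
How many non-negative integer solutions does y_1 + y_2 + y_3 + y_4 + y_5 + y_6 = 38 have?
C(38+6-1, 6-1) = C(43, 5) = 962598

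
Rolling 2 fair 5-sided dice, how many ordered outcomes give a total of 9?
Coefficient of x^9 in (x + x² + ... + x^5)^2. By inclusion-exclusion on dice exceeding 5: Σ_j (-1)^j C(2,j)·C(9-1-5j, 1) = C(2,0)·C(8,1) - C(2,1)·C(3,1) = 1·8 - 2·3 = 2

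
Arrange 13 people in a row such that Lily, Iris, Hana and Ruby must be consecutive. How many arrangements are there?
Treat the 4 as one block: (13-4+1)! × 4! = 3628800 × 24 = 87091200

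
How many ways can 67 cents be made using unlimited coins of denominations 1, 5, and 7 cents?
Coefficient of x^67 in 1/(1-x^1) · 1/(1-x^5) · 1/(1-x^7). Case on j = number of 7-cent coins (j = 0..9); remainder r = 67 - 7j is made from {1,5} in ⌊r/5⌋+1 ways. r = 67, 60, 53, 46, 39, 32, 25, 18, 11, 4 → 14 + 13 + 11 + 10 + 8 + 7 + 6 + 4 + 3 + 1 = 77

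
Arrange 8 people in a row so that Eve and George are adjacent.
Treat as block: (8-1)! × 2! = 5040 × 2 = 10080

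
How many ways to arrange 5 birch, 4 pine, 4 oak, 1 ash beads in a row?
14! / (5! × 4! × 4! × 1!) = 1261260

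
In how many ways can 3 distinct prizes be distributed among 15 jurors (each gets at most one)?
P(15,3) = 15!/(15-3)! = 2730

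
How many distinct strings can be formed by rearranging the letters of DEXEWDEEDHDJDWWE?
16! / (1! × 1! × 5! × 1! × 5! × 3!) = 242161920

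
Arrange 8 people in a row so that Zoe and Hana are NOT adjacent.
Total - adjacent = 8! - (8-1)!×2 = 40320 - 10080 = 30240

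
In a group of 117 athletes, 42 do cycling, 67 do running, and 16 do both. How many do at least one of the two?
|A∪B| = |A| + |B| - |A∩B| = 42 + 67 - 16 = 93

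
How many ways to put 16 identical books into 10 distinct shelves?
C(16+10-1, 10-1) = C(25, 9) = 2042975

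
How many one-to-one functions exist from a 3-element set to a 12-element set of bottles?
P(12,3) = 12!/(12-3)! = 1320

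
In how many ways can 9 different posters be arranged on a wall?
9! = 362880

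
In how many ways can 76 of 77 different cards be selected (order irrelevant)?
C(77,76) = 77!/(76!×1!) = 77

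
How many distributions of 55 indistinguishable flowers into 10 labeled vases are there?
C(55+10-1, 10-1) = C(64, 9) = 27540584512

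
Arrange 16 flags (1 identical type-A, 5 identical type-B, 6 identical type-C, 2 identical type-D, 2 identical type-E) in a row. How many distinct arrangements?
16! / (1! × 5! × 6! × 2! × 2!) = 60540480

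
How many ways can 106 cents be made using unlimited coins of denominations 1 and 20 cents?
Coefficient of x^106 in 1/(1-x^1) · 1/(1-x^20). Use j coins of 20 for j = 0..⌊106/20⌋ = 5, the rest in 1s: 5 + 1 = 6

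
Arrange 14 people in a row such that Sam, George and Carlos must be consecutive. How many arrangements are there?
Treat the 3 as one block: (14-3+1)! × 3! = 479001600 × 6 = 2874009600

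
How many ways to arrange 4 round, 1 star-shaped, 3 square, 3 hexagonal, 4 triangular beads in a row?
15! / (4! × 1! × 3! × 3! × 4!) = 63063000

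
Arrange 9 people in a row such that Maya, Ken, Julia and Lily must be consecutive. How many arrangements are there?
Treat the 4 as one block: (9-4+1)! × 4! = 720 × 24 = 17280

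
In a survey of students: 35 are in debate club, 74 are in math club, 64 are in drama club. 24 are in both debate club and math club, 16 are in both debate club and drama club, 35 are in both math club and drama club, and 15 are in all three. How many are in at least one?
|A∪B∪C| = 35+74+64-24-16-35+15 = 113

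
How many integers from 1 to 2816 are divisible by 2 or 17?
⌊2816/2⌋ + ⌊2816/17⌋ - ⌊2816/34⌋ = 1408 + 165 - 82 = 1491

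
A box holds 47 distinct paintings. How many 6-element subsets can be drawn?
C(47,6) = 47!/(6!×41!) = 10737573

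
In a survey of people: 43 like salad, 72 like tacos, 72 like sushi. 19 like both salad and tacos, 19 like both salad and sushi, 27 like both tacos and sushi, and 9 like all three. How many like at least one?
|A∪B∪C| = 43+72+72-19-19-27+9 = 131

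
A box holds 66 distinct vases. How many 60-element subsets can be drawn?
C(66,60) = 66!/(60!×6!) = 90858768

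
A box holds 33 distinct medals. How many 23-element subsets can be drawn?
C(33,23) = 33!/(23!×10!) = 92561040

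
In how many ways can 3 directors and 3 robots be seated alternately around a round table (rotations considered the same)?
Fix one of the directors: (3-1)! ways for the remaining directors, × 3! ways for the robots = 2 × 6 = 12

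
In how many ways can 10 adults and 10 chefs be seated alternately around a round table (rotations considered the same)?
Fix one of the adults: (10-1)! ways for the remaining adults, × 10! ways for the chefs = 362880 × 3628800 = 1316818944000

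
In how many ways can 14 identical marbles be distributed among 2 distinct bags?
C(14+2-1, 2-1) = C(15, 1) = 15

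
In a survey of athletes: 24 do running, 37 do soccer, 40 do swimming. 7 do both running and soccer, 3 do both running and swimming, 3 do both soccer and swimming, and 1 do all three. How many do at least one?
|A∪B∪C| = 24+37+40-7-3-3+1 = 89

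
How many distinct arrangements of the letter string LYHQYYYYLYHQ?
12! / (2! × 6! × 2! × 2!) = 83160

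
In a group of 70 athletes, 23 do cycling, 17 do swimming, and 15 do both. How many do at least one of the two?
|A∪B| = |A| + |B| - |A∩B| = 23 + 17 - 15 = 25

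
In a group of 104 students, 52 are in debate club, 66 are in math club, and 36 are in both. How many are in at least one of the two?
|A∪B| = |A| + |B| - |A∩B| = 52 + 66 - 36 = 82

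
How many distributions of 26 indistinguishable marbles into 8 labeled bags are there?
C(26+8-1, 8-1) = C(33, 7) = 4272048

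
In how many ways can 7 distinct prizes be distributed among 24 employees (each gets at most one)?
P(24,7) = 24!/(24-7)! = 1744364160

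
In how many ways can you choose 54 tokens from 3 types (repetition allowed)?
C(54+3-1, 3-1) = C(56, 2) = 1540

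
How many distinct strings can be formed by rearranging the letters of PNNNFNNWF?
9! / (5! × 1! × 2! × 1!) = 1512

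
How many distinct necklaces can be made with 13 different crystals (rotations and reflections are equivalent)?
(13-1)!/2 = 479001600/2 = 239500800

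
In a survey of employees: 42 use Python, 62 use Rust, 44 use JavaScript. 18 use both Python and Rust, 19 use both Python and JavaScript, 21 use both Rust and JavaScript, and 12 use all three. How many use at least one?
|A∪B∪C| = 42+62+44-18-19-21+12 = 102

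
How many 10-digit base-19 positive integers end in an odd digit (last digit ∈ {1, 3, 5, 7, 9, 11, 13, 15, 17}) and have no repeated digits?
Last∈{1,3,5,7,9,11,13,15,17}. Last=0: 0. Last nonzero: 9×17×P(17,8) = 149967417600. Total = 149967417600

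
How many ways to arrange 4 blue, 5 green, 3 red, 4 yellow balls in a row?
16! / (4! × 5! × 3! × 4!) = 50450400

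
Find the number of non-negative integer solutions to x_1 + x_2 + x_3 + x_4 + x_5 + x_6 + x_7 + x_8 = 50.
C(50+8-1, 8-1) = C(57, 7) = 264385836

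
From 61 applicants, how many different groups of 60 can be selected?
C(61,60) = 61!/(60!×1!) = 61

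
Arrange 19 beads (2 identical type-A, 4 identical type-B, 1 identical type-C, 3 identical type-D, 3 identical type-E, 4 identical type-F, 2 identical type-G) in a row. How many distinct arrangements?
19! / (2! × 4! × 1! × 3! × 3! × 4! × 2!) = 1466593128000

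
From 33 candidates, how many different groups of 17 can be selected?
C(33,17) = 33!/(17!×16!) = 1166803110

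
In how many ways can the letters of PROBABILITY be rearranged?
11! / (1! × 1! × 1! × 2! × 1! × 2! × 1! × 1! × 1!) = 9979200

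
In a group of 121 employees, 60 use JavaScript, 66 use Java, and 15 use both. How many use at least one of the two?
|A∪B| = |A| + |B| - |A∩B| = 60 + 66 - 15 = 111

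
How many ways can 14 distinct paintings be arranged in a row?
14! = 87178291200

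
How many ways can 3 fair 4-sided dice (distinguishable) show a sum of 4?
Coefficient of x^4 in (x + x² + ... + x^4)^3. By inclusion-exclusion on dice exceeding 4: Σ_j (-1)^j C(3,j)·C(4-1-4j, 2) = C(3,0)·C(3,2) = 1·3 = 3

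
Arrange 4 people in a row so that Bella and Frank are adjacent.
Treat as block: (4-1)! × 2! = 6 × 2 = 12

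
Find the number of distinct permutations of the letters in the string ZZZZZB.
6! / (1! × 5!) = 6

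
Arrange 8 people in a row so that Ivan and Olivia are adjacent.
Treat as block: (8-1)! × 2! = 5040 × 2 = 10080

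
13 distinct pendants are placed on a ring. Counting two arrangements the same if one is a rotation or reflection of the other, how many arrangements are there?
(13-1)!/2 = 479001600/2 = 239500800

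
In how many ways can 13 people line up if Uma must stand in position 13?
Fix one position: (13-1)! = 479001600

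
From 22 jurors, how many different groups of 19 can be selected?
C(22,19) = 22!/(19!×3!) = 1540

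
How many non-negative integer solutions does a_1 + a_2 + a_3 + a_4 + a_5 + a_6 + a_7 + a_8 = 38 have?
C(38+8-1, 8-1) = C(45, 7) = 45379620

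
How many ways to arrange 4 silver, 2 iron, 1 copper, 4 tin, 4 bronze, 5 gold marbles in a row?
20! / (4! × 2! × 1! × 4! × 4! × 5!) = 733296564000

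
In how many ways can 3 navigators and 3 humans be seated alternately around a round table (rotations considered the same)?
Fix one of the navigators: (3-1)! ways for the remaining navigators, × 3! ways for the humans = 2 × 6 = 12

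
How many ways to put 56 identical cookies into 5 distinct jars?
C(56+5-1, 5-1) = C(60, 4) = 487635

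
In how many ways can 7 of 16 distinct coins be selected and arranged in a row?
P(16,7) = 16!/(16-7)! = 57657600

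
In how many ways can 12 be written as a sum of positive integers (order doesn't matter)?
Pentagonal recurrence p(n) = p(n-1) + p(n-2) - p(n-5) - p(n-7) + p(n-12) + p(n-15) - ... gives p(0..11) = 1, 1, 2, 3, 5, 7, 11, 15, 22, 30, 42, 56. p(12) = p(11) + p(10) - p(7) - p(5) + p(0) = 56 + 42 - 15 - 7 + 1 = 77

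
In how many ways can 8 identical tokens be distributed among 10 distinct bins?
C(8+10-1, 10-1) = C(17, 9) = 24310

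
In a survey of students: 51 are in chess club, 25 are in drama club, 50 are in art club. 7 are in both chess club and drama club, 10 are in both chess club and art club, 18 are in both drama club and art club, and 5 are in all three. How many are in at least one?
|A∪B∪C| = 51+25+50-7-10-18+5 = 96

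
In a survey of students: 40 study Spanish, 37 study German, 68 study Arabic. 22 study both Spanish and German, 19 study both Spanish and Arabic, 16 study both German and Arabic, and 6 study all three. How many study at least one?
|A∪B∪C| = 40+37+68-22-19-16+6 = 94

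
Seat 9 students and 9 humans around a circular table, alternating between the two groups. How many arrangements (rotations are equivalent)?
Fix one of the students: (9-1)! ways for the remaining students, × 9! ways for the humans = 40320 × 362880 = 14631321600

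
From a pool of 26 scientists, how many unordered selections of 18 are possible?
C(26,18) = 26!/(18!×8!) = 1562275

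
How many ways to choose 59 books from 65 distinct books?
C(65,59) = 65!/(59!×6!) = 82598880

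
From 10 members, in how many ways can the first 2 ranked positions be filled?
P(10,2) = 10!/(10-2)! = 90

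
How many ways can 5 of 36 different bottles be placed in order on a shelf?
P(36,5) = 36!/(36-5)! = 45239040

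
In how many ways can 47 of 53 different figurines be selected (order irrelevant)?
C(53,47) = 53!/(47!×6!) = 22957480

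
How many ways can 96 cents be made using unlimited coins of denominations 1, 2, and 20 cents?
Coefficient of x^96 in 1/(1-x^1) · 1/(1-x^2) · 1/(1-x^20). Case on j = number of 20-cent coins (j = 0..4); remainder r = 96 - 20j is made from {1,2} in ⌊r/2⌋+1 ways. r = 96, 76, 56, 36, 16 → 49 + 39 + 29 + 19 + 9 = 145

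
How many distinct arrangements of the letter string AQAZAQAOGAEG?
12! / (1! × 5! × 2! × 1! × 1! × 2!) = 997920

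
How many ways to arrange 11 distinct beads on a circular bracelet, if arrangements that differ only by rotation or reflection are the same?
(11-1)!/2 = 3628800/2 = 1814400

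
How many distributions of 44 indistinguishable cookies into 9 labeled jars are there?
C(44+9-1, 9-1) = C(52, 8) = 752538150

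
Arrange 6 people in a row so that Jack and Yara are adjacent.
Treat as block: (6-1)! × 2! = 120 × 2 = 240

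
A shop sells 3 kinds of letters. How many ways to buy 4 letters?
C(4+3-1, 3-1) = C(6, 2) = 15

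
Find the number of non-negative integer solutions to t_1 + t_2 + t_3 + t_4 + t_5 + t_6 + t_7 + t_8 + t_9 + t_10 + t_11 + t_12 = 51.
C(51+12-1, 12-1) = C(62, 11) = 508271323092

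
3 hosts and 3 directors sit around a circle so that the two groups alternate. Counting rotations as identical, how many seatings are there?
Fix one of the hosts: (3-1)! ways for the remaining hosts, × 3! ways for the directors = 2 × 6 = 12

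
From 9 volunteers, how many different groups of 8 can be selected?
C(9,8) = 9!/(8!×1!) = 9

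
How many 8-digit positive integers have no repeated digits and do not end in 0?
Last digit: 9 nonzero choices. First digit: 8 (nonzero, ≠last). Middle 6: P(8,6) = 20160. Total = 1451520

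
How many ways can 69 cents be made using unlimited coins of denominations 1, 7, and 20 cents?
Coefficient of x^69 in 1/(1-x^1) · 1/(1-x^7) · 1/(1-x^20). Case on j = number of 20-cent coins (j = 0..3); remainder r = 69 - 20j is made from {1,7} in ⌊r/7⌋+1 ways. r = 69, 49, 29, 9 → 10 + 8 + 5 + 2 = 25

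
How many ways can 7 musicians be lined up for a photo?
7! = 5040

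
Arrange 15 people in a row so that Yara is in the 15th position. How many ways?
Fix one position: (15-1)! = 87178291200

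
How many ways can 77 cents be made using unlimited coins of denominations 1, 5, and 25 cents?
Coefficient of x^77 in 1/(1-x^1) · 1/(1-x^5) · 1/(1-x^25). Case on j = number of 25-cent coins (j = 0..3); remainder r = 77 - 25j is made from {1,5} in ⌊r/5⌋+1 ways. r = 77, 52, 27, 2 → 16 + 11 + 6 + 1 = 34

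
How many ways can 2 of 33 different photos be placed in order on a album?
P(33,2) = 33!/(33-2)! = 1056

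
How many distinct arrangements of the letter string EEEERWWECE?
10! / (1! × 6! × 1! × 2!) = 2520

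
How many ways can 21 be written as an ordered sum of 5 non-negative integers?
C(21+5-1, 5-1) = C(25, 4) = 12650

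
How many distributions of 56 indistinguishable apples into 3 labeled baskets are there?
C(56+3-1, 3-1) = C(58, 2) = 1653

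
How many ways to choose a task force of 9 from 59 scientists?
C(59,9) = 59!/(9!×50!) = 12565671261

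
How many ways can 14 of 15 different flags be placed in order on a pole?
P(15,14) = 15!/(15-14)! = 1307674368000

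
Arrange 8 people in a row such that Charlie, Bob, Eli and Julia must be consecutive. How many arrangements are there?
Treat the 4 as one block: (8-4+1)! × 4! = 120 × 24 = 2880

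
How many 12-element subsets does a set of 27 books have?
C(27,12) = 27!/(12!×15!) = 17383860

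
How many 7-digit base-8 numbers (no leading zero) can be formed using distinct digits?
First digit: 7 choices (nonzero). Then descending: 7 × 7 × 6 × 5 × 4 × 3 × 2 = 35280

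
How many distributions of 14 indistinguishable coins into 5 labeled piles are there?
C(14+5-1, 5-1) = C(18, 4) = 3060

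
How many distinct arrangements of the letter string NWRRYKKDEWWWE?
13! / (2! × 4! × 1! × 1! × 2! × 2! × 1!) = 32432400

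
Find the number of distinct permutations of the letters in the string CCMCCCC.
7! / (1! × 6!) = 7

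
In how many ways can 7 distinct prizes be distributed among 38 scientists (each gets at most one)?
P(38,7) = 38!/(38-7)! = 63606090240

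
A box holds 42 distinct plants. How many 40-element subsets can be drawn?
C(42,40) = 42!/(40!×2!) = 861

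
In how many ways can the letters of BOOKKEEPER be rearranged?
10! / (1! × 2! × 2! × 3! × 1! × 1!) = 151200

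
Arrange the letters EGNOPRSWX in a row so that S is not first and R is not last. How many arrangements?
By inclusion-exclusion: 9! - 2×(9-1)! + (9-2)! = 362880 - 80640 + 5040 = 287280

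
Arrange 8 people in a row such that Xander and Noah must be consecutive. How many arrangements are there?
Treat the 2 as one block: (8-2+1)! × 2! = 5040 × 2 = 10080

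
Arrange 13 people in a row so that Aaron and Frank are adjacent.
Treat as block: (13-1)! × 2! = 479001600 × 2 = 958003200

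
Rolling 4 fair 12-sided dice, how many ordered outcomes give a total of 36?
Coefficient of x^36 in (x + x² + ... + x^12)^4. By inclusion-exclusion on dice exceeding 12: Σ_j (-1)^j C(4,j)·C(36-1-12j, 3) = C(4,0)·C(35,3) - C(4,1)·C(23,3) + C(4,2)·C(11,3) = 1·6545 - 4·1771 + 6·165 = 451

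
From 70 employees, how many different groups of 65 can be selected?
C(70,65) = 70!/(65!×5!) = 12103014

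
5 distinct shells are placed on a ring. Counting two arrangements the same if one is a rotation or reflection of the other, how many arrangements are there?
(5-1)!/2 = 24/2 = 12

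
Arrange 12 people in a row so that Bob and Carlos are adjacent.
Treat as block: (12-1)! × 2! = 39916800 × 2 = 79833600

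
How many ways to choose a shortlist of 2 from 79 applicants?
C(79,2) = 79!/(2!×77!) = 3081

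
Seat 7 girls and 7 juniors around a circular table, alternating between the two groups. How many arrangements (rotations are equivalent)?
Fix one of the girls: (7-1)! ways for the remaining girls, × 7! ways for the juniors = 720 × 5040 = 3628800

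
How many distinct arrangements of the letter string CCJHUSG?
7! / (1! × 1! × 2! × 1! × 1! × 1!) = 2520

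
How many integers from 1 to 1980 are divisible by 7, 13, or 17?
⌊1980/7⌋+⌊1980/13⌋+⌊1980/17⌋ - ⌊1980/91⌋-⌊1980/119⌋-⌊1980/221⌋ + ⌊1980/1547⌋ = 282+152+116 - 21-16-8 + 1 = 506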